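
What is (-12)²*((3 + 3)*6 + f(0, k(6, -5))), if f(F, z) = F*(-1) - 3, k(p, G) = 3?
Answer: 4752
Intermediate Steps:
f(F, z) = -3 - F (f(F, z) = -F - 3 = -3 - F)
(-12)²*((3 + 3)*6 + f(0, k(6, -5))) = (-12)²*((3 + 3)*6 + (-3 - 1*0)) = 144*(6*6 + (-3 + 0)) = 144*(36 - 3) = 144*33 = 4752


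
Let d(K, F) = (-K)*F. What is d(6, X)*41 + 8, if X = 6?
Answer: -1468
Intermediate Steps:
d(K, F) = -F*K
d(6, X)*41 + 8 = -1*6*6*41 + 8 = -36*41 + 8 = -1476 + 8 = -1468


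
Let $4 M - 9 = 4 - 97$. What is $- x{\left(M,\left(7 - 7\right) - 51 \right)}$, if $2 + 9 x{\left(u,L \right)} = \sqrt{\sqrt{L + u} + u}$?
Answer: $\frac{2}{9} - \frac{\sqrt{-21 + 6 i \sqrt{2}}}{9} \approx 0.12132 - 0.51908 i$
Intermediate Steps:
$M = -21$ ($M = \frac{9}{4} + \frac{4 - 97}{4} = \frac{9}{4} + \frac{1}{4} \left(-93\right) = \frac{9}{4} - \frac{93}{4} = -21$)
$x{\left(u,L \right)} = - \frac{2}{9} + \frac{\sqrt{u + \sqrt{L + u}}}{9}$ ($x{\left(u,L \right)} = - \frac{2}{9} + \frac{\sqrt{\sqrt{L + u} + u}}{9} = - \frac{2}{9} + \frac{\sqrt{u + \sqrt{L + u}}}{9}$)
$- x{\left(M,\left(7 - 7\right) - 51 \right)} = - (- \frac{2}{9} + \frac{\sqrt{-21 + \sqrt{\left(\left(7 - 7\right) - 51\right) - 21}}}{9}) = - (- \frac{2}{9} + \frac{\sqrt{-21 + \sqrt{\left(0 - 51\right) - 21}}}{9}) = - (- \frac{2}{9} + \frac{\sqrt{-21 + \sqrt{-51 - 21}}}{9}) = - (- \frac{2}{9} + \frac{\sqrt{-21 + \sqrt{-72}}}{9}) = - (- \frac{2}{9} + \frac{\sqrt{-21 + 6 i \sqrt{2}}}{9}) = \frac{2}{9} - \frac{\sqrt{-21 + 6 i \sqrt{2}}}{9}$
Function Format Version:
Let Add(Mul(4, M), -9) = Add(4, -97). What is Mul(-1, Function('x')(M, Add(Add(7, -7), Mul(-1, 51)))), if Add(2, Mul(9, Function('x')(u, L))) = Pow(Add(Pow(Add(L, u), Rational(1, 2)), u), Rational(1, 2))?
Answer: Add(Rational(2, 9), Mul(Rational(-1, 9), Pow(Add(-21, Mul(6, I, Pow(2, Rational(1, 2)))), Rational(1, 2)))) ≈ Add(0.12132, Mul(-0.51908, I))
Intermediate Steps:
M = -21 (M = Add(Rational(9, 4), Mul(Rational(1, 4), Add(4, -97))) = Add(Rational(9, 4), Mul(Rational(1, 4), -93)) = Add(Rational(9, 4), Rational(-93, 4)) = -21)
Function('x')(u, L) = Add(Rational(-2, 9), Mul(Rational(1, 9), Pow(Add(u, Pow(Add(L, u), Rational(1, 2))), Rational(1, 2)))) (Function('x')(u, L) = Add(Rational(-2, 9), Mul(Rational(1, 9), Pow(Add(Pow(Add(L, u), Rational(1, 2)), u), Rational(1, 2)))) = Add(Rational(-2, 9), Mul(Rational(1, 9), Pow(Add(u, Pow(Add(L, u), Rational(1, 2))), Rational(1, 2)))))
Mul(-1, Function('x')(M, Add(Add(7, -7), Mul(-1, 51)))) = Mul(-1, Add(Rational(-2, 9), Mul(Rational(1, 9), Pow(Add(-21, Pow(Add(Add(Add(7, -7), Mul(-1, 51)), -21), Rational(1, 2))), Rational(1, 2))))) = Mul(-1, Add(Rational(-2, 9), Mul(Rational(1, 9), Pow(Add(-21, Pow(Add(Add(0, -51), -21), Rational(1, 2))), Rational(1, 2))))) = Mul(-1, Add(Rational(-2, 9), Mul(Rational(1, 9), Pow(Add(-21, Pow(Add(-51, -21), Rational(1, 2))), Rational(1, 2))))) = Mul(-1, Add(Rational(-2, 9), Mul(Rational(1, 9), Pow(Add(-21, Pow(-72, Rational(1, 2))), Rational(1, 2))))) = Mul(-1, Add(Rational(-2, 9), Mul(Rational(1, 9), Pow(Add(-21, Mul(6, I, Pow(2, Rational(1, 2)))), Rational(1, 2))))) = Add(Rational(2, 9), Mul(Rational(-1, 9), Pow(Add(-21, Mul(6, I, Pow(2, Rational(1, 2)))), Rational(1, 2))))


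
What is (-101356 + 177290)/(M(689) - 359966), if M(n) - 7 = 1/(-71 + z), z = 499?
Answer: -32499752/154062451 ≈ -0.21095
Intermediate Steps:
M(n) = 2997/428 (M(n) = 7 + 1/(-71 + 499) = 7 + 1/428 = 2997/428)
(-101356 + 177290)/(M(689) - 359966) = (-101356 + 177290)/(2997/428 - 359966) = 75934/(-154062451/428) = 75934*(-428/154062451) = -32499752/154062451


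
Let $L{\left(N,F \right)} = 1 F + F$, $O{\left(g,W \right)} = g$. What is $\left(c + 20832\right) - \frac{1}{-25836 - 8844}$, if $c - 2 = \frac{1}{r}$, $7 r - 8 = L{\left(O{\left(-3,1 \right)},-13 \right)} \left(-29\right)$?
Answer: $\frac{30586825609}{1468120} \approx 20834.0$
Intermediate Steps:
$L{\left(N,F \right)} = 2 F$ ($L{\left(N,F \right)} = F + F = 2 F$)
$r = \frac{762}{7}$ ($r = \frac{8}{7} + \frac{2 \left(-13\right) \left(-29\right)}{7} = \frac{8}{7} + \frac{\left(-26\right) \left(-29\right)}{7} = \frac{8}{7} + \frac{1}{7} \cdot 754 = \frac{8}{7} + \frac{754}{7} = \frac{762}{7} \approx 108.86$)
$c = \frac{1531}{762}$ ($c = 2 + \frac{1}{\frac{762}{7}} = 2 + \frac{7}{762} = \frac{1531}{762} \approx 2.0092$)
$\left(c + 20832\right) - \frac{1}{-25836 - 8844} = \left(\frac{1531}{762} + 20832\right) - \frac{1}{-25836 - 8844} = \frac{15875515}{762} - \frac{1}{-34680} = \frac{15875515}{762} - - \frac{1}{34680} = \frac{15875515}{762} + \frac{1}{34680} = \frac{30586825609}{1468120}$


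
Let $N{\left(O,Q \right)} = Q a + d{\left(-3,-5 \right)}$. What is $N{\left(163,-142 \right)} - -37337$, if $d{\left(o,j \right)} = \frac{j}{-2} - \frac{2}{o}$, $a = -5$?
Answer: $\frac{228301}{6} \approx 38050.0$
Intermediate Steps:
$d{\left(o,j \right)} = - \frac{2}{o} - \frac{j}{2}$ ($d{\left(o,j \right)} = j \left(- \frac{1}{2}\right) - \frac{2}{o} = - \frac{j}{2} - \frac{2}{o} = - \frac{2}{o} - \frac{j}{2}$)
$N{\left(O,Q \right)} = \frac{19}{6} - 5 Q$ ($N{\left(O,Q \right)} = Q \left(-5\right) - \left(- \frac{5}{2} + \frac{2}{-3}\right) = - 5 Q + \left(\left(-2\right) \left(- \frac{1}{3}\right) + \frac{5}{2}\right) = - 5 Q + \left(\frac{2}{3} + \frac{5}{2}\right) = - 5 Q + \frac{19}{6} = \frac{19}{6} - 5 Q$)
$N{\left(163,-142 \right)} - -37337 = \left(\frac{19}{6} - -710\right) - -37337 = \left(\frac{19}{6} + 710\right) + 37337 = \frac{4279}{6} + 37337 = \frac{228301}{6}$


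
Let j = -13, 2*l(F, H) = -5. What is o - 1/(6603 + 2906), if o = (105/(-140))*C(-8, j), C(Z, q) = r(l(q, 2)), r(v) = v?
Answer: 142627/76072 ≈ 1.8749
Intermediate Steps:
l(F, H) = -5/2 (l(F, H) = (½)*(-5) = -5/2)
C(Z, q) = -5/2
o = 15/8 (o = (105/(-140))*(-5/2) = (105*(-1/140))*(-5/2) = -¾*(-5/2) = 15/8 ≈ 1.8750)
o - 1/(6603 + 2906) = 15/8 - 1/(6603 + 2906) = 15/8 - 1/9509 = 142627/76072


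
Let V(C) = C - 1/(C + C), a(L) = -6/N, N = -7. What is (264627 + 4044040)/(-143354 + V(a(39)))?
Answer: -361928028/12041713 ≈ -30.056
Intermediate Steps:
a(L) = 6/7 (a(L) = -6/(-7) = -6*(-1/7) = 6/7)
V(C) = C - 1/(2*C)
(264627 + 4044040)/(-143354 + V(a(39))) = (264627 + 4044040)/(-143354 + (6/7 - 1/(2*6/7))) = 4308667/(-143354 + (6/7 - 1/2*7/6)) = 4308667/(-143354 + (6/7 - 7/12)) = 4308667/(-143354 + 23/84) = 4308667/(-12041713/84) = 4308667*(-84/12041713) = -361928028/12041713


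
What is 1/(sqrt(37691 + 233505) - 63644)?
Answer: -15911/1012571885 - sqrt(67799)/2025143770 ≈ -1.5842e-5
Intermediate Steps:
1/(sqrt(37691 + 233505) - 63644) = 1/(sqrt(271196) - 63644) = 1/(2*sqrt(67799) - 63644) = 1/(-63644 + 2*sqrt(67799))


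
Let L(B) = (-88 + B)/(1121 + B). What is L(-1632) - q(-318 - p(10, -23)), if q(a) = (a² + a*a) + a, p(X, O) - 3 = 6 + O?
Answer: -94292088/511 ≈ -1.8452e+5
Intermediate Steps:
p(X, O) = 9 + O (p(X, O) = 3 + (6 + O) = 9 + O)
q(a) = a + 2*a² (q(a) = (a² + a²) + a = 2*a² + a = a + 2*a²)
L(B) = (-88 + B)/(1121 + B)
L(-1632) - q(-318 - p(10, -23)) = (-88 - 1632)/(1121 - 1632) - (-318 - (9 - 23))*(1 + 2*(-318 - (9 - 23))) = -1720/(-511) - (-318 - 1*(-14))*(1 + 2*(-318 - 1*(-14))) = -1/511*(-1720) - (-318 + 14)*(1 + 2*(-318 + 14)) = 1720/511 - (-304)*(1 + 2*(-304)) = 1720/511 - (-304)*(1 - 608) = 1720/511 - (-304)*(-607) = 1720/511 - 1*184528 = 1720/511 - 184528 = -94292088/511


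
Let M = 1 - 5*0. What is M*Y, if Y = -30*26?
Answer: -780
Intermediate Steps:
Y = -780
M = 1 (M = 1 + 0 = 1)
M*Y = 1*(-780) = -780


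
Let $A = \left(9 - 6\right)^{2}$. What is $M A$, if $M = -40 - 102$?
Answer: $-1278$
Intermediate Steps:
$M = -142$ ($M = -40 - 102 = -142$)
$A = 9$ ($A = 3^{2} = 9$)
$M A = \left(-142\right) 9 = -1278$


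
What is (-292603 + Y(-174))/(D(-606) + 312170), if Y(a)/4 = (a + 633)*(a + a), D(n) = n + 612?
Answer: -931531/312176 ≈ -2.9840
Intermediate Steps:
D(n) = 612 + n
Y(a) = 8*a*(633 + a) (Y(a) = 4*((a + 633)*(a + a)) = 4*((633 + a)*(2*a)) = 4*(2*a*(633 + a)) = 8*a*(633 + a))
(-292603 + Y(-174))/(D(-606) + 312170) = (-292603 + 8*(-174)*(633 - 174))/((612 - 606) + 312170) = (-292603 + 8*(-174)*459)/(6 + 312170) = (-292603 - 638928)/312176 = -931531*1/312176 = -931531/312176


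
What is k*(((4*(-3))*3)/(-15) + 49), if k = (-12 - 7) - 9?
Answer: -7196/5 ≈ -1439.2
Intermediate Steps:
k = -28 (k = -19 - 9 = -28)
k*(((4*(-3))*3)/(-15) + 49) = -28*(((4*(-3))*3)/(-15) + 49) = -28*(-12*3*(-1/15) + 49) = -28*(-36*(-1/15) + 49) = -28*(12/5 + 49) = -28*257/5 = -7196/5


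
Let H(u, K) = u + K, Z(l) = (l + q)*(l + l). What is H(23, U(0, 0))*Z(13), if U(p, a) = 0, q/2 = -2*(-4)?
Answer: 17342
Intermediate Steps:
q = 16 (q = 2*(-2*(-4)) = 2*8 = 16)
Z(l) = 2*l*(16 + l) (Z(l) = (l + 16)*(l + l) = (16 + l)*(2*l) = 2*l*(16 + l))
H(u, K) = K + u
H(23, U(0, 0))*Z(13) = (0 + 23)*(2*13*(16 + 13)) = 23*(2*13*29) = 23*754 = 17342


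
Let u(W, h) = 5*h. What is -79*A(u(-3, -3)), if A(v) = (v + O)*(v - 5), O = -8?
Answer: -36340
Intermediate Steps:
A(v) = (-8 + v)*(-5 + v) (A(v) = (v - 8)*(v - 5) = (-8 + v)*(-5 + v))
-79*A(u(-3, -3)) = -79*(40 + (5*(-3))**2 - 65*(-3)) = -79*(40 + (-15)**2 - 13*(-15)) = -79*(40 + 225 + 195) = -79*460 = -36340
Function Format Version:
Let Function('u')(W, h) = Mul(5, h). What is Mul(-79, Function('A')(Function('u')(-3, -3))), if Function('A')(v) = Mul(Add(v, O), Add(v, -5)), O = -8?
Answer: -36340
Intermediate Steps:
Function('A')(v) = Mul(Add(-8, v), Add(-5, v)) (Function('A')(v) = Mul(Add(v, -8), Add(v, -5)) = Mul(Add(-8, v), Add(-5, v)))
Mul(-79, Function('A')(Function('u')(-3, -3))) = Mul(-79, Add(40, Pow(Mul(5, -3), 2), Mul(-13, Mul(5, -3)))) = Mul(-79, Add(40, Pow(-15, 2), Mul(-13, -15))) = Mul(-79, Add(40, 225, 195)) = Mul(-79, 460) = -36340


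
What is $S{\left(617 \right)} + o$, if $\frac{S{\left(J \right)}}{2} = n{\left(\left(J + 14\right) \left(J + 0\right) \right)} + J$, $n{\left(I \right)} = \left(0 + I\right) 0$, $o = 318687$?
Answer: $319921$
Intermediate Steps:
$n{\left(I \right)} = 0$ ($n{\left(I \right)} = I 0 = 0$)
$S{\left(J \right)} = 2 J$ ($S{\left(J \right)} = 2 \left(0 + J\right) = 2 J$)
$S{\left(617 \right)} + o = 2 \cdot 617 + 318687 = 1234 + 318687 = 319921$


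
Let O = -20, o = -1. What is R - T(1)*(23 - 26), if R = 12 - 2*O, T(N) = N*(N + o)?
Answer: 52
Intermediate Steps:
T(N) = N*(-1 + N) (T(N) = N*(N - 1) = N*(-1 + N))
R = 52 (R = 12 - 2*(-20) = 12 + 40 = 52)
R - T(1)*(23 - 26) = 52 - 1*(-1 + 1)*(23 - 26) = 52 - 1*0*(-3) = 52 - 0*(-3) = 52 - 1*0 = 52 + 0 = 52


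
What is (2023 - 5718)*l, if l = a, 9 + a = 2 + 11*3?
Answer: -96070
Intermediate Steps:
a = 26 (a = -9 + (2 + 11*3) = -9 + (2 + 33) = -9 + 35 = 26)
l = 26
(2023 - 5718)*l = (2023 - 5718)*26 = -3695*26 = -96070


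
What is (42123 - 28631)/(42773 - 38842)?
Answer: 13492/3931 ≈ 3.4322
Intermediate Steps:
(42123 - 28631)/(42773 - 38842) = 13492/3931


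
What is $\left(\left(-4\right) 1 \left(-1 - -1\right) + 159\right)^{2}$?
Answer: $25281$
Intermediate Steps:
$\left(\left(-4\right) 1 \left(-1 - -1\right) + 159\right)^{2} = \left(- 4 \left(-1 + \left(-3 + 4\right)\right) + 159\right)^{2} = \left(- 4 \left(-1 + 1\right) + 159\right)^{2} = \left(\left(-4\right) 0 + 159\right)^{2} = \left(0 + 159\right)^{2} = 159^{2} = 25281$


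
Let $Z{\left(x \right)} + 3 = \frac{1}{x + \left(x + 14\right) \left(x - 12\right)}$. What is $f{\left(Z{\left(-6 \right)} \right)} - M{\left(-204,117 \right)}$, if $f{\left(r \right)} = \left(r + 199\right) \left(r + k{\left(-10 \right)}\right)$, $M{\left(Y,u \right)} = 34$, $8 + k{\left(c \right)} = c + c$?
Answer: $- \frac{137499749}{22500} \approx -6111.1$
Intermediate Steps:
$k{\left(c \right)} = -8 + 2 c$ ($k{\left(c \right)} = -8 + \left(c + c\right) = -8 + 2 c$)
$Z{\left(x \right)} = -3 + \frac{1}{x + \left(-12 + x\right) \left(14 + x\right)}$ ($Z{\left(x \right)} = -3 + \frac{1}{x + \left(x + 14\right) \left(x - 12\right)} = -3 + \frac{1}{x + \left(14 + x\right) \left(-12 + x\right)} = -3 + \frac{1}{x + \left(-12 + x\right) \left(14 + x\right)}$)
$f{\left(r \right)} = \left(-28 + r\right) \left(199 + r\right)$ ($f{\left(r \right)} = \left(r + 199\right) \left(r + \left(-8 + 2 \left(-10\right)\right)\right) = \left(199 + r\right) \left(r - 28\right) = \left(199 + r\right) \left(-28 + r\right) = \left(-28 + r\right) \left(199 + r\right)$)
$f{\left(Z{\left(-6 \right)} \right)} - M{\left(-204,117 \right)} = \left(-5572 + \left(\frac{505 - -54 - 3 \left(-6\right)^{2}}{-168 + \left(-6\right)^{2} + 3 \left(-6\right)}\right)^{2} + 171 \frac{505 - -54 - 3 \left(-6\right)^{2}}{-168 + \left(-6\right)^{2} + 3 \left(-6\right)}\right) - 34 = \left(-5572 + \left(\frac{505 + 54 - 108}{-168 + 36 - 18}\right)^{2} + 171 \frac{505 + 54 - 108}{-168 + 36 - 18}\right) - 34 = \left(-5572 + \left(\frac{505 + 54 - 108}{-150}\right)^{2} + 171 \frac{505 + 54 - 108}{-150}\right) - 34 = \left(-5572 + \left(\left(- \frac{1}{150}\right) 451\right)^{2} + 171 \left(\left(- \frac{1}{150}\right) 451\right)\right) - 34 = \left(-5572 + \left(- \frac{451}{150}\right)^{2} + 171 \left(- \frac{451}{150}\right)\right) - 34 = \left(-5572 + \frac{203401}{22500} - \frac{25707}{50}\right) - 34 = - \frac{136734749}{22500} - 34 = - \frac{137499749}{22500}$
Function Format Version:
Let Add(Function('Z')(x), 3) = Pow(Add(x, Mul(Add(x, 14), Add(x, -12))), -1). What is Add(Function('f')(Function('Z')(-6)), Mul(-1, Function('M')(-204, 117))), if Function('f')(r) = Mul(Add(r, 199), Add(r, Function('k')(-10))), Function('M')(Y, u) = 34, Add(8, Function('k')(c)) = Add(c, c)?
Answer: Rational(-137499749, 22500) ≈ -6111.1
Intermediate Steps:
Function('k')(c) = Add(-8, Mul(2, c)) (Function('k')(c) = Add(-8, Add(c, c)) = Add(-8, Mul(2, c)))
Function('Z')(x) = Add(-3, Pow(Add(x, Mul(Add(-12, x), Add(14, x))), -1)) (Function('Z')(x) = Add(-3, Pow(Add(x, Mul(Add(x, 14), Add(x, -12))), -1)) = Add(-3, Pow(Add(x, Mul(Add(14, x), Add(-12, x))), -1)) = Add(-3, Pow(Add(x, Mul(Add(-12, x), Add(14, x))), -1)))
Function('f')(r) = Mul(Add(-28, r), Add(199, r)) (Function('f')(r) = Mul(Add(r, 199), Add(r, Add(-8, Mul(2, -10)))) = Mul(Add(199, r), Add(r, Add(-8, -20))) = Mul(Add(199, r), Add(r, -28)) = Mul(Add(199, r), Add(-28, r)) = Mul(Add(-28, r), Add(199, r)))
Add(Function('f')(Function('Z')(-6)), Mul(-1, Function('M')(-204, 117))) = Add(Add(-5572, Pow(Mul(Pow(Add(-168, Pow(-6, 2), Mul(3, -6)), -1), Add(505, Mul(-9, -6), Mul(-3, Pow(-6, 2)))), 2), Mul(171, Mul(Pow(Add(-168, Pow(-6, 2), Mul(3, -6)), -1), Add(505, Mul(-9, -6), Mul(-3, Pow(-6, 2)))))), Mul(-1, 34)) = Add(Add(-5572, Pow(Mul(Pow(Add(-168, 36, -18), -1), Add(505, 54, Mul(-3, 36))), 2), Mul(171, Mul(Pow(Add(-168, 36, -18), -1), Add(505, 54, Mul(-3, 36))))), -34) = Add(Add(-5572, Pow(Mul(Pow(-150, -1), Add(505, 54, -108)), 2), Mul(171, Mul(Pow(-150, -1), Add(505, 54, -108)))), -34) = Add(Add(-5572, Pow(Mul(Rational(-1, 150), 451), 2), Mul(171, Mul(Rational(-1, 150), 451))), -34) = Add(Add(-5572, Pow(Rational(-451, 150), 2), Mul(171, Rational(-451, 150))), -34) = Add(Add(-5572, Rational(203401, 22500), Rational(-25707, 50)), -34) = Add(Rational(-136734749, 22500), -34) = Rational(-137499749, 22500)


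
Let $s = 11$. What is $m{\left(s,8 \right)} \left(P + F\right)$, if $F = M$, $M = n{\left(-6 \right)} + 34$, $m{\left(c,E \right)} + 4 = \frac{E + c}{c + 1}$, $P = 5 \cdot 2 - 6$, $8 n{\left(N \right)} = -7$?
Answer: $- \frac{2871}{32} \approx -89.719$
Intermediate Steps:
$n{\left(N \right)} = - \frac{7}{8}$ ($n{\left(N \right)} = \frac{1}{8} \left(-7\right) = - \frac{7}{8}$)
$P = 4$ ($P = 10 - 6 = 4$)
$m{\left(c,E \right)} = -4 + \frac{E + c}{1 + c}$ ($m{\left(c,E \right)} = -4 + \frac{E + c}{c + 1} = -4 + \frac{E + c}{1 + c}$)
$M = \frac{265}{8}$ ($M = - \frac{7}{8} + 34 = \frac{265}{8} \approx 33.125$)
$F = \frac{265}{8} \approx 33.125$
$m{\left(s,8 \right)} \left(P + F\right) = \frac{-4 + 8 - 33}{1 + 11} \left(4 + \frac{265}{8}\right) = \frac{-4 + 8 - 33}{12} \cdot \frac{297}{8} = \frac{1}{12} \left(-29\right) \frac{297}{8} = \left(- \frac{29}{12}\right) \frac{297}{8} = - \frac{2871}{32}$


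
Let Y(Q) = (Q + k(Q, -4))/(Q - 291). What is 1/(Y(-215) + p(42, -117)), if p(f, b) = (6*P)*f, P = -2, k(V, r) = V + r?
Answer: -253/127295 ≈ -0.0019875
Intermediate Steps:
Y(Q) = (-4 + 2*Q)/(-291 + Q) (Y(Q) = (Q + (Q - 4))/(Q - 291) = (Q + (-4 + Q))/(-291 + Q) = (-4 + 2*Q)/(-291 + Q))
p(f, b) = -12*f (p(f, b) = (6*(-2))*f = -12*f)
1/(Y(-215) + p(42, -117)) = 1/(2*(-2 - 215)/(-291 - 215) - 12*42) = 1/(2*(-217)/(-506) - 504) = 1/(2*(-1/506)*(-217) - 504) = 1/(217/253 - 504) = 1/(-127295/253) = -253/127295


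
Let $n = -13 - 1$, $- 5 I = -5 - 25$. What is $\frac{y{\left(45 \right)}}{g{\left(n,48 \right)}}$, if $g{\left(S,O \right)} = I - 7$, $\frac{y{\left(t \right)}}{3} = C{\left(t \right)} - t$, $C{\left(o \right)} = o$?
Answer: $0$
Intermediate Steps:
$I = 6$ ($I = - \frac{-5 - 25}{5} = \left(- \frac{1}{5}\right) \left(-30\right) = 6$)
$y{\left(t \right)} = 0$ ($y{\left(t \right)} = 3 \left(t - t\right) = 3 \cdot 0 = 0$)
$n = -14$ ($n = -13 - 1 = -14$)
$g{\left(S,O \right)} = -1$ ($g{\left(S,O \right)} = 6 - 7 = -1$)
$\frac{y{\left(45 \right)}}{g{\left(n,48 \right)}} = \frac{0}{-1} = 0 \left(-1\right) = 0$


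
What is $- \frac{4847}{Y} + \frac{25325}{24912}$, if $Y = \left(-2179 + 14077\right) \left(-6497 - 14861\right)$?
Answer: $\frac{178767945299}{175849298928} \approx 1.0166$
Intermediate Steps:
$Y = -254117484$ ($Y = 11898 \left(-6497 - 14861\right) = 11898 \left(-21358\right) = -254117484$)
$- \frac{4847}{Y} + \frac{25325}{24912} = - \frac{4847}{-254117484} + \frac{25325}{24912} = \left(-4847\right) \left(- \frac{1}{254117484}\right) + 25325 \cdot \frac{1}{24912} = \frac{4847}{254117484} + \frac{25325}{24912} = \frac{178767945299}{175849298928}$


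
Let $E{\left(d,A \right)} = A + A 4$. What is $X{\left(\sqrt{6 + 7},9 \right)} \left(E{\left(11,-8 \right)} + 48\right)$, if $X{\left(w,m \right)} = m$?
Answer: $72$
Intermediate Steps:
$E{\left(d,A \right)} = 5 A$ ($E{\left(d,A \right)} = A + 4 A = 5 A$)
$X{\left(\sqrt{6 + 7},9 \right)} \left(E{\left(11,-8 \right)} + 48\right) = 9 \left(5 \left(-8\right) + 48\right) = 9 \left(-40 + 48\right) = 9 \cdot 8 = 72$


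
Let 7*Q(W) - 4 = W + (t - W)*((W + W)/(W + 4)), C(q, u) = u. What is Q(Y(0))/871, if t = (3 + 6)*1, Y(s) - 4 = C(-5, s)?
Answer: 1/469 ≈ 0.0021322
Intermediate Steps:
Y(s) = 4 + s
t = 9 (t = 9*1 = 9)
Q(W) = 4/7 + W/7 + 2*W*(9 - W)/(7*(4 + W)) (Q(W) = 4/7 + (W + (9 - W)*((W + W)/(W + 4)))/7 = 4/7 + (W + (9 - W)*((2*W)/(4 + W)))/7 = 4/7 + (W + (9 - W)*(2*W/(4 + W)))/7 = 4/7 + (W + 2*W*(9 - W)/(4 + W))/7 = 4/7 + (W/7 + 2*W*(9 - W)/(7*(4 + W))) = 4/7 + W/7 + 2*W*(9 - W)/(7*(4 + W)))
Q(Y(0))/871 = ((16 - (4 + 0)**2 + 26*(4 + 0))/(7*(4 + (4 + 0))))/871 = ((16 - 1*4**2 + 26*4)/(7*(4 + 4)))*(1/871) = ((1/7)*(16 - 1*16 + 104)/8)*(1/871) = ((1/7)*(1/8)*(16 - 16 + 104))*(1/871) = ((1/7)*(1/8)*104)*(1/871) = (13/7)*(1/871) = 1/469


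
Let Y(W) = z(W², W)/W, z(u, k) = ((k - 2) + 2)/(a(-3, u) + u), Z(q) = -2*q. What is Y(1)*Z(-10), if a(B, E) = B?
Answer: -10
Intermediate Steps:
z(u, k) = k/(-3 + u) (z(u, k) = ((k - 2) + 2)/(-3 + u) = ((-2 + k) + 2)/(-3 + u) = k/(-3 + u))
Y(W) = 1/(-3 + W²) (Y(W) = (W/(-3 + W²))/W = 1/(-3 + W²))
Y(1)*Z(-10) = (-2*(-10))/(-3 + 1²) = 20/(-3 + 1) = 20/(-2) = -½*20 = -10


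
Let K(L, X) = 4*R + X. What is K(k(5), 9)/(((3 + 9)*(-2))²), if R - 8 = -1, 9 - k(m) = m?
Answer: 37/576 ≈ 0.064236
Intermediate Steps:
k(m) = 9 - m
R = 7 (R = 8 - 1 = 7)
K(L, X) = 28 + X (K(L, X) = 4*7 + X = 28 + X)
K(k(5), 9)/(((3 + 9)*(-2))²) = (28 + 9)/(((3 + 9)*(-2))²) = 37/((12*(-2))²) = 37/((-24)²) = 37/576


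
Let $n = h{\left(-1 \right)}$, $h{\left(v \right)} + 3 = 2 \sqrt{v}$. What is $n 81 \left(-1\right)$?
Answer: $243 - 162 i \approx 243.0 - 162.0 i$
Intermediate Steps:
$h{\left(v \right)} = -3 + 2 \sqrt{v}$
$n = -3 + 2 i$ ($n = -3 + 2 \sqrt{-1} = -3 + 2 i \approx -3.0 + 2.0 i$)
$n 81 \left(-1\right) = \left(-3 + 2 i\right) 81 \left(-1\right) = \left(-243 + 162 i\right) \left(-1\right) = 243 - 162 i$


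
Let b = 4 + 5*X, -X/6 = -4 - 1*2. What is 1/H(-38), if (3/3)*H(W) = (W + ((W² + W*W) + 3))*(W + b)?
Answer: 1/416538 ≈ 2.4007e-6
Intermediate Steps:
X = 36 (X = -6*(-4 - 1*2) = -6*(-4 - 2) = -6*(-6) = 36)
b = 184 (b = 4 + 5*36 = 4 + 180 = 184)
H(W) = (184 + W)*(3 + W + 2*W²) (H(W) = (W + ((W² + W*W) + 3))*(W + 184) = (W + ((W² + W²) + 3))*(184 + W) = (W + (2*W² + 3))*(184 + W) = (W + (3 + 2*W²))*(184 + W) = (3 + W + 2*W²)*(184 + W) = (184 + W)*(3 + W + 2*W²))
1/H(-38) = 1/(552 + 2*(-38)³ + 187*(-38) + 369*(-38)²) = 1/(552 + 2*(-54872) - 7106 + 369*1444) = 1/(552 - 109744 - 7106 + 532836) = 1/416538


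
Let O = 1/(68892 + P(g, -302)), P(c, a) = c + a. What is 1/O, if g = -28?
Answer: 68562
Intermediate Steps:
P(c, a) = a + c
O = 1/68562 (O = 1/(68892 + (-302 - 28)) = 1/(68892 - 330) = 1/68562 ≈ 1.4585e-5)
1/O = 1/(1/68562) = 68562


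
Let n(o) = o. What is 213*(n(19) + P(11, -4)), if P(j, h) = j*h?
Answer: -5325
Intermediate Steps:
P(j, h) = h*j
213*(n(19) + P(11, -4)) = 213*(19 - 4*11) = 213*(19 - 44) = 213*(-25) = -5325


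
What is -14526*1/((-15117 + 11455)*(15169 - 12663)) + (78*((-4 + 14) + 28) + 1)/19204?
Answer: 6872169821/44058642572 ≈ 0.15598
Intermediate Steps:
-14526*1/((-15117 + 11455)*(15169 - 12663)) + (78*((-4 + 14) + 28) + 1)/19204 = -14526/((-3662*2506)) + (78*(10 + 28) + 1)*(1/19204) = -14526/(-9176972) + (78*38 + 1)*(1/19204) = -14526*(-1/9176972) + (2964 + 1)*(1/19204) = 7263/4588486 + 2965*(1/19204) = 7263/4588486 + 2965/19204 = 6872169821/44058642572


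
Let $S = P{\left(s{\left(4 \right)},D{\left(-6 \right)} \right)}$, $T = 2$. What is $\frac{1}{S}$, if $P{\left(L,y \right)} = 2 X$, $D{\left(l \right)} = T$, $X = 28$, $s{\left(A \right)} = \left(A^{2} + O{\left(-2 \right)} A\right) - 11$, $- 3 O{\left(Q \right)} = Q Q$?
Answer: $\frac{1}{56} \approx 0.017857$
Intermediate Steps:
$O{\left(Q \right)} = - \frac{Q^{2}}{3}$ ($O{\left(Q \right)} = - \frac{Q Q}{3} = - \frac{Q^{2}}{3}$)
$s{\left(A \right)} = -11 + A^{2} - \frac{4 A}{3}$ ($s{\left(A \right)} = \left(A^{2} + - \frac{\left(-2\right)^{2}}{3} A\right) - 11 = \left(A^{2} + \left(- \frac{1}{3}\right) 4 A\right) - 11 = \left(A^{2} - \frac{4 A}{3}\right) - 11 = -11 + A^{2} - \frac{4 A}{3}$)
$D{\left(l \right)} = 2$
$P{\left(L,y \right)} = 56$ ($P{\left(L,y \right)} = 2 \cdot 28 = 56$)
$S = 56$
$\frac{1}{S} = \frac{1}{56}$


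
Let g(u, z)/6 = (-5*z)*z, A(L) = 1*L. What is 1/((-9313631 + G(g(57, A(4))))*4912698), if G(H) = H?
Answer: -1/45757414481478 ≈ -2.1854e-14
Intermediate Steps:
A(L) = L
g(u, z) = -30*z**2 (g(u, z) = 6*((-5*z)*z) = 6*(-5*z**2) = -30*z**2)
1/((-9313631 + G(g(57, A(4))))*4912698) = 1/(-9313631 - 30*4**2*4912698) = (1/4912698)/(-9313631 - 30*16) = (1/4912698)/(-9313631 - 480) = (1/4912698)/(-9314111) = -1/9314111*1/4912698 = -1/45757414481478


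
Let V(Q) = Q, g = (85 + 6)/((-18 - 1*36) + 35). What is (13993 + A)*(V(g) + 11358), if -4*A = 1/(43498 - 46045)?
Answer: 30751907922035/193572 ≈ 1.5887e+8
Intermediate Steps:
A = 1/10188 (A = -1/(4*(43498 - 46045)) = -1/4/(-2547) = -1/4*(-1/2547) = 1/10188 ≈ 9.8155e-5)
g = -91/19 (g = 91/((-18 - 36) + 35) = 91/(-54 + 35) = 91/(-19) = 91*(-1/19) = -91/19 ≈ -4.7895)
(13993 + A)*(V(g) + 11358) = (13993 + 1/10188)*(-91/19 + 11358) = (142560685/10188)*(215711/19) = 30751907922035/193572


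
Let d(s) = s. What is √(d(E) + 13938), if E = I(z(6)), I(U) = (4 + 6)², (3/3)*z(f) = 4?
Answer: √14038 ≈ 118.48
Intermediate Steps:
z(f) = 4
I(U) = 100 (I(U) = 10² = 100)
E = 100
√(d(E) + 13938) = √(100 + 13938) = √14038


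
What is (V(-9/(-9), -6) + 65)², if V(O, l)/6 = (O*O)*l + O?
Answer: 1225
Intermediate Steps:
V(O, l) = 6*O + 6*l*O² (V(O, l) = 6*((O*O)*l + O) = 6*(O²*l + O) = 6*(l*O² + O) = 6*(O + l*O²) = 6*O + 6*l*O²)
(V(-9/(-9), -6) + 65)² = (6*(-9/(-9))*(1 - 9/(-9)*(-6)) + 65)² = (6*(-9*(-⅑))*(1 - 9*(-⅑)*(-6)) + 65)² = (6*1*(1 + 1*(-6)) + 65)² = (6*1*(1 - 6) + 65)² = (6*1*(-5) + 65)² = (-30 + 65)² = 35² = 1225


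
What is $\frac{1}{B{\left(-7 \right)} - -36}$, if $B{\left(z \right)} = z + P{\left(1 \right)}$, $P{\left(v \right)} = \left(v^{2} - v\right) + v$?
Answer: $\frac{1}{30} \approx 0.033333$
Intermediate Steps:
$P{\left(v \right)} = v^{2}$
$B{\left(z \right)} = 1 + z$ ($B{\left(z \right)} = z + 1^{2} = z + 1 = 1 + z$)
$\frac{1}{B{\left(-7 \right)} - -36} = \frac{1}{\left(1 - 7\right) - -36} = \frac{1}{-6 + 36} = \frac{1}{30}$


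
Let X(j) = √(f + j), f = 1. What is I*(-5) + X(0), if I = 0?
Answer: 1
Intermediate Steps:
X(j) = √(1 + j)
I*(-5) + X(0) = 0*(-5) + √(1 + 0) = 0 + √1 = 0 + 1 = 1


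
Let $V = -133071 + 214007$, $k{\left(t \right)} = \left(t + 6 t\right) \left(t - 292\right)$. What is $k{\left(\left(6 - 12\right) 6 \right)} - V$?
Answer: $1720$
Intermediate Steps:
$k{\left(t \right)} = 7 t \left(-292 + t\right)$
$V = 80936$
$k{\left(\left(6 - 12\right) 6 \right)} - V = 7 \left(6 - 12\right) 6 \left(-292 + \left(6 - 12\right) 6\right) - 80936 = 7 \left(\left(-6\right) 6\right) \left(-292 - 36\right) - 80936 = 7 \left(-36\right) \left(-292 - 36\right) - 80936 = 7 \left(-36\right) \left(-328\right) - 80936 = 82656 - 80936 = 1720$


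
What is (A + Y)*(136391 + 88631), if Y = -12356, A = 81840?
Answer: 15635428648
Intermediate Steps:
(A + Y)*(136391 + 88631) = (81840 - 12356)*(136391 + 88631) = 69484*225022 = 15635428648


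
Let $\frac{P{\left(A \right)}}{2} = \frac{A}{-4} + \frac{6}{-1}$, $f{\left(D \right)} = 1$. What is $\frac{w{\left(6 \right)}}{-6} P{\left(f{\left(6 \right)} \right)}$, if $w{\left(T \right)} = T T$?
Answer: $75$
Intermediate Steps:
$w{\left(T \right)} = T^{2}$
$P{\left(A \right)} = -12 - \frac{A}{2}$ ($P{\left(A \right)} = 2 \left(\frac{A}{-4} + \frac{6}{-1}\right) = 2 \left(A \left(- \frac{1}{4}\right) + 6 \left(-1\right)\right) = 2 \left(- \frac{A}{4} - 6\right) = 2 \left(-6 - \frac{A}{4}\right) = -12 - \frac{A}{2}$)
$\frac{w{\left(6 \right)}}{-6} P{\left(f{\left(6 \right)} \right)} = \frac{6^{2}}{-6} \left(-12 - \frac{1}{2}\right) = \left(- \frac{1}{6}\right) 36 \left(-12 - \frac{1}{2}\right) = \left(-6\right) \left(- \frac{25}{2}\right) = 75$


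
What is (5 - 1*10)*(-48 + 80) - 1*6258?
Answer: -6418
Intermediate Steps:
(5 - 1*10)*(-48 + 80) - 1*6258 = (5 - 10)*32 - 6258 = -5*32 - 6258 = -160 - 6258 = -6418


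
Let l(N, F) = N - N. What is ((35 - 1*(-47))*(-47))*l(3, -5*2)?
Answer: 0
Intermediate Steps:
l(N, F) = 0
((35 - 1*(-47))*(-47))*l(3, -5*2) = ((35 - 1*(-47))*(-47))*0 = ((35 + 47)*(-47))*0 = (82*(-47))*0 = -3854*0 = 0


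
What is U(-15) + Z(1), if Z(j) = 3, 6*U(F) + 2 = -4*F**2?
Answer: -442/3 ≈ -147.33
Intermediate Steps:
U(F) = -1/3 - 2*F**2/3 (U(F) = -1/3 + (-4*F**2)/6 = -1/3 - 2*F**2/3)
U(-15) + Z(1) = (-1/3 - 2/3*(-15)**2) + 3 = (-1/3 - 2/3*225) + 3 = (-1/3 - 150) + 3 = -451/3 + 3 = -442/3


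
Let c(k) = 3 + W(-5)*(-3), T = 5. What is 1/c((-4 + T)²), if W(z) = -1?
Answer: ⅙ ≈ 0.16667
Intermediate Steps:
c(k) = 6 (c(k) = 3 - 1*(-3) = 3 + 3 = 6)
1/c((-4 + T)²) = 1/6 = ⅙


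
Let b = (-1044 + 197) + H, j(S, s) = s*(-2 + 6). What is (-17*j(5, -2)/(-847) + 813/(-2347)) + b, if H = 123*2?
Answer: -1195741112/1987909 ≈ -601.51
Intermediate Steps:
j(S, s) = 4*s (j(S, s) = s*4 = 4*s)
H = 246
b = -601 (b = (-1044 + 197) + 246 = -847 + 246 = -601)
(-17*j(5, -2)/(-847) + 813/(-2347)) + b = (-68*(-2)/(-847) + 813/(-2347)) - 601 = (-17*(-8)*(-1/847) + 813*(-1/2347)) - 601 = (136*(-1/847) - 813/2347) - 601 = (-136/847 - 813/2347) - 601 = -1007803/1987909 - 601 = -1195741112/1987909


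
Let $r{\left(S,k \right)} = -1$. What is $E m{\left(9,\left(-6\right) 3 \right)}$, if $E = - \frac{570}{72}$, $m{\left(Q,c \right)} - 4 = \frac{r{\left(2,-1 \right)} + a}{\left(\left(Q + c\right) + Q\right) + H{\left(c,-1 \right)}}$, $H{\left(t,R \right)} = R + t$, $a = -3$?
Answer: $- \frac{100}{3} \approx -33.333$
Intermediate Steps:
$m{\left(Q,c \right)} = 4 - \frac{4}{-1 + 2 Q + 2 c}$ ($m{\left(Q,c \right)} = 4 + \frac{-1 - 3}{\left(\left(Q + c\right) + Q\right) + \left(-1 + c\right)} = 4 - \frac{4}{\left(c + 2 Q\right) + \left(-1 + c\right)} = 4 - \frac{4}{-1 + 2 Q + 2 c}$)
$E = - \frac{95}{12}$ ($E = \left(-570\right) \frac{1}{72} = - \frac{95}{12} \approx -7.9167$)
$E m{\left(9,\left(-6\right) 3 \right)} = - \frac{95 \frac{8 \left(-1 + 9 - 18\right)}{-1 + 2 \cdot 9 + 2 \left(\left(-6\right) 3\right)}}{12} = - \frac{95 \frac{8 \left(-1 + 9 - 18\right)}{-1 + 18 + 2 \left(-18\right)}}{12} = - \frac{95 \cdot 8 \frac{1}{-1 + 18 - 36} \left(-10\right)}{12} = - \frac{95 \cdot 8 \frac{1}{-19} \left(-10\right)}{12} = - \frac{95 \cdot 8 \left(- \frac{1}{19}\right) \left(-10\right)}{12} = \left(- \frac{95}{12}\right) \frac{80}{19} = - \frac{100}{3}$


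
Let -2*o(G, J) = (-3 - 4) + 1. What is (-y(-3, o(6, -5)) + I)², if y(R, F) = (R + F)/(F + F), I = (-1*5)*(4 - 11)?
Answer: 1225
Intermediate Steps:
o(G, J) = 3 (o(G, J) = -((-3 - 4) + 1)/2 = -(-7 + 1)/2 = -½*(-6) = 3)
I = 35 (I = -5*(-7) = 35)
y(R, F) = (F + R)/(2*F) (y(R, F) = (F + R)/((2*F)) = (F + R)*(1/(2*F)) = (F + R)/(2*F))
(-y(-3, o(6, -5)) + I)² = (-(3 - 3)/(2*3) + 35)² = (-0/(2*3) + 35)² = (-1*0 + 35)² = (0 + 35)² = 35² = 1225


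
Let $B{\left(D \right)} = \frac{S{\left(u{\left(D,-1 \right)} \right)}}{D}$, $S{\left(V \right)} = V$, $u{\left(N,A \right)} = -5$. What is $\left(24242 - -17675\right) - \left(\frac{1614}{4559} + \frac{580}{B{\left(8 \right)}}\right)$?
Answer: $\frac{195328741}{4559} \approx 42845.0$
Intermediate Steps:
$B{\left(D \right)} = - \frac{5}{D}$
$\left(24242 - -17675\right) - \left(\frac{1614}{4559} + \frac{580}{B{\left(8 \right)}}\right) = \left(24242 - -17675\right) - \left(-928 + \frac{1614}{4559}\right) = \left(24242 + 17675\right) - \left(\frac{1614}{4559} + \frac{580}{\left(-5\right) \frac{1}{8}}\right) = 41917 - \left(\frac{1614}{4559} + \frac{580}{- \frac{5}{8}}\right) = 41917 - - \frac{4229138}{4559} = 41917 + \left(- \frac{1614}{4559} + 928\right) = 41917 + \frac{4229138}{4559} = \frac{195328741}{4559}$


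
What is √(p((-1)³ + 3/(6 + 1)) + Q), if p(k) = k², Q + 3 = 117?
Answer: √5602/7 ≈ 10.692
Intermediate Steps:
Q = 114 (Q = -3 + 117 = 114)
√(p((-1)³ + 3/(6 + 1)) + Q) = √(((-1)³ + 3/(6 + 1))² + 114) = √((-1 + 3/7)² + 114) = √((-4/7)² + 114) = √(16/49 + 114) = √(5602/49) = √5602/7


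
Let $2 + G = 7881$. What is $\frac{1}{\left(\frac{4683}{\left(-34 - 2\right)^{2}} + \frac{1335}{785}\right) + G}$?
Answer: $\frac{67824}{534745717} \approx 0.00012683$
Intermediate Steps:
$G = 7879$ ($G = -2 + 7881 = 7879$)
$\frac{1}{\left(\frac{4683}{\left(-34 - 2\right)^{2}} + \frac{1335}{785}\right) + G} = \frac{1}{\left(\frac{4683}{\left(-34 - 2\right)^{2}} + \frac{1335}{785}\right) + 7879} = \frac{1}{\left(\frac{4683}{\left(-36\right)^{2}} + 1335 \cdot \frac{1}{785}\right) + 7879} = \frac{1}{\left(\frac{4683}{1296} + \frac{267}{157}\right) + 7879} = \frac{1}{\left(4683 \cdot \frac{1}{1296} + \frac{267}{157}\right) + 7879} = \frac{1}{\left(\frac{1561}{432} + \frac{267}{157}\right) + 7879} = \frac{1}{\frac{360421}{67824} + 7879} = \frac{1}{\frac{534745717}{67824}} = \frac{67824}{534745717}$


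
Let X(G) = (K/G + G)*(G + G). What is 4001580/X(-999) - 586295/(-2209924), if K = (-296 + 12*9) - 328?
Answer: 333760953869/146957736076 ≈ 2.2711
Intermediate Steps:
K = -516 (K = (-296 + 108) - 328 = -188 - 328 = -516)
X(G) = 2*G*(G - 516/G) (X(G) = (-516/G + G)*(G + G) = (G - 516/G)*(2*G) = 2*G*(G - 516/G))
4001580/X(-999) - 586295/(-2209924) = 4001580/(-1032 + 2*(-999)**2) - 586295/(-2209924) = 4001580/(-1032 + 2*998001) - 586295*(-1/2209924) = 4001580/(-1032 + 1996002) + 586295/2209924 = 4001580/1994970 + 586295/2209924 = 4001580*(1/1994970) + 586295/2209924 = 133386/66499 + 586295/2209924 = 333760953869/146957736076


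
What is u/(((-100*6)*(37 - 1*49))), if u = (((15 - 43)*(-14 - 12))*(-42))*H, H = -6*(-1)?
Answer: -637/25 ≈ -25.480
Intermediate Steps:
H = 6
u = -183456 (u = (((15 - 43)*(-14 - 12))*(-42))*6 = (-28*(-26)*(-42))*6 = (728*(-42))*6 = -30576*6 = -183456)
u/(((-100*6)*(37 - 1*49))) = -183456*(-1/(600*(37 - 1*49))) = -183456*(-1/(600*(37 - 49))) = -183456/((-600*(-12))) = -183456/7200 = -183456*1/7200 = -637/25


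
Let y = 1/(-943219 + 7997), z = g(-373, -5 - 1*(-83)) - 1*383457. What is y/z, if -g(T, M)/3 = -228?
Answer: 1/357977730606 ≈ 2.7935e-12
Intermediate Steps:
g(T, M) = 684 (g(T, M) = -3*(-228) = 684)
z = -382773 (z = 684 - 1*383457 = 684 - 383457 = -382773)
y = -1/935222 (y = 1/(-935222) = -1/935222 ≈ -1.0693e-6)
y/z = -1/935222/(-382773) = -1/935222*(-1/382773) = 1/357977730606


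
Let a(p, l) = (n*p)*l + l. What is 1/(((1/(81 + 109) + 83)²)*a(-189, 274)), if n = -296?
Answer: 3610/381267954537813 ≈ 9.4684e-12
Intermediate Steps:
a(p, l) = l - 296*l*p (a(p, l) = (-296*p)*l + l = -296*l*p + l = l - 296*l*p)
1/(((1/(81 + 109) + 83)²)*a(-189, 274)) = 1/(((1/(81 + 109) + 83)²)*((274*(1 - 296*(-189))))) = 1/(((1/190 + 83)²)*((274*(1 + 55944)))) = 1/(((1/190 + 83)²)*((274*55945))) = 1/((15771/190)²*15328930) = (1/15328930)/(248724441/36100) = (36100/248724441)*(1/15328930) = 3610/381267954537813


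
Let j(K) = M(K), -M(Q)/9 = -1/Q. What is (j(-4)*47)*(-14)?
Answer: 2961/2 ≈ 1480.5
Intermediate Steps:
M(Q) = 9/Q (M(Q) = -(-9)/Q = 9/Q)
j(K) = 9/K
(j(-4)*47)*(-14) = ((9/(-4))*47)*(-14) = ((9*(-¼))*47)*(-14) = -9/4*47*(-14) = -423/4*(-14) = 2961/2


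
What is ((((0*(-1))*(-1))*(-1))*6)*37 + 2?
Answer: 2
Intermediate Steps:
((((0*(-1))*(-1))*(-1))*6)*37 + 2 = (((0*(-1))*(-1))*6)*37 + 2 = ((0*(-1))*6)*37 + 2 = (0*6)*37 + 2 = 0*37 + 2 = 0 + 2 = 2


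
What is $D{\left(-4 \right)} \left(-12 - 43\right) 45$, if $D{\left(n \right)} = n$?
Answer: $9900$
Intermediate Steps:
$D{\left(-4 \right)} \left(-12 - 43\right) 45 = - 4 \left(-12 - 43\right) 45 = \left(-4\right) \left(-55\right) 45 = 220 \cdot 45 = 9900$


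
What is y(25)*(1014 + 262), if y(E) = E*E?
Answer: 797500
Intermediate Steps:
y(E) = E**2
y(25)*(1014 + 262) = 25**2*(1014 + 262) = 625*1276 = 797500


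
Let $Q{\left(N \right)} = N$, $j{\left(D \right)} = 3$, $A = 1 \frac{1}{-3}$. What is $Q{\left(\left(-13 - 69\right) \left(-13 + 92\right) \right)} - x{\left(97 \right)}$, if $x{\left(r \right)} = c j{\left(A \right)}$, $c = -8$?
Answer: $-6454$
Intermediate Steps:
$A = - \frac{1}{3}$ ($A = 1 \left(- \frac{1}{3}\right) = - \frac{1}{3} \approx -0.33333$)
$x{\left(r \right)} = -24$ ($x{\left(r \right)} = \left(-8\right) 3 = -24$)
$Q{\left(\left(-13 - 69\right) \left(-13 + 92\right) \right)} - x{\left(97 \right)} = \left(-13 - 69\right) \left(-13 + 92\right) - -24 = \left(-82\right) 79 + 24 = -6478 + 24 = -6454$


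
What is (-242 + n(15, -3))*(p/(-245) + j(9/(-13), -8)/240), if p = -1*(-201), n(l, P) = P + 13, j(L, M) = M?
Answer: 29116/147 ≈ 198.07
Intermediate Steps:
n(l, P) = 13 + P
p = 201
(-242 + n(15, -3))*(p/(-245) + j(9/(-13), -8)/240) = (-242 + (13 - 3))*(201/(-245) - 8/240) = (-242 + 10)*(201*(-1/245) - 8*1/240) = -232*(-201/245 - 1/30) = -232*(-251/294) = 29116/147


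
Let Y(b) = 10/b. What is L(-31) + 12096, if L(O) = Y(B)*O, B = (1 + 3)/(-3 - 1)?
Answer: 12406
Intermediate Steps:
B = -1 (B = 4/(-4) = 4*(-¼) = -1)
L(O) = -10*O (L(O) = (10/(-1))*O = (10*(-1))*O = -10*O)
L(-31) + 12096 = -10*(-31) + 12096 = 310 + 12096 = 12406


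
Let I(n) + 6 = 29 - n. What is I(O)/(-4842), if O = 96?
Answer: 73/4842 ≈ 0.015076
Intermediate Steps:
I(n) = 23 - n (I(n) = -6 + (29 - n) = 23 - n)
I(O)/(-4842) = (23 - 1*96)/(-4842) = (23 - 96)*(-1/4842) = -73*(-1/4842) = 73/4842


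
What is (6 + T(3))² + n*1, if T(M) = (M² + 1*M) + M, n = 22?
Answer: 463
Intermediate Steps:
T(M) = M² + 2*M (T(M) = (M² + M) + M = (M + M²) + M = M² + 2*M)
(6 + T(3))² + n*1 = (6 + 3*(2 + 3))² + 22*1 = (6 + 3*5)² + 22 = (6 + 15)² + 22 = 21² + 22 = 441 + 22 = 463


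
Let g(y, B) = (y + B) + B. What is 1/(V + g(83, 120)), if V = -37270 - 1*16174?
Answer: -1/53121 ≈ -1.8825e-5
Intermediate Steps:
V = -53444 (V = -37270 - 16174 = -53444)
g(y, B) = y + 2*B (g(y, B) = (B + y) + B = y + 2*B)
1/(V + g(83, 120)) = 1/(-53444 + (83 + 2*120)) = 1/(-53444 + (83 + 240)) = 1/(-53444 + 323) = 1/(-53121) = -1/53121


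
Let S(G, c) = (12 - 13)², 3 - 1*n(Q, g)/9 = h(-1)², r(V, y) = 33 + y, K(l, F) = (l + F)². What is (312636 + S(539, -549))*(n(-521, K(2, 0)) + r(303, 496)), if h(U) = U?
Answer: 171012439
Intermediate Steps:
K(l, F) = (F + l)²
n(Q, g) = 18 (n(Q, g) = 27 - 9*(-1)² = 27 - 9*1 = 27 - 9 = 18)
S(G, c) = 1 (S(G, c) = (-1)² = 1)
(312636 + S(539, -549))*(n(-521, K(2, 0)) + r(303, 496)) = (312636 + 1)*(18 + (33 + 496)) = 312637*(18 + 529) = 312637*547 = 171012439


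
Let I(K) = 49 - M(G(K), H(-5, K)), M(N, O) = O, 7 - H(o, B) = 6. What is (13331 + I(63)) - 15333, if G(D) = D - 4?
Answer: -1954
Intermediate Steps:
G(D) = -4 + D
H(o, B) = 1 (H(o, B) = 7 - 1*6 = 7 - 6 = 1)
I(K) = 48 (I(K) = 49 - 1*1 = 49 - 1 = 48)
(13331 + I(63)) - 15333 = (13331 + 48) - 15333 = 13379 - 15333 = -1954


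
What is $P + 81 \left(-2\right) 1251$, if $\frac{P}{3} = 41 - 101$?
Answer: $-202842$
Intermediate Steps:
$P = -180$ ($P = 3 \left(41 - 101\right) = 3 \left(-60\right) = -180$)
$P + 81 \left(-2\right) 1251 = -180 + 81 \left(-2\right) 1251 = -180 - 202662 = -202842$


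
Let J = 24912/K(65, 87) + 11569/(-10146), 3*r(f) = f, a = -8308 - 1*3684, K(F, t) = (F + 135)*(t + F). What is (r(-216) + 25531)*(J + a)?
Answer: -154885028562929/507300 ≈ -3.0531e+8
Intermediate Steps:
K(F, t) = (135 + F)*(F + t)
a = -11992 (a = -8308 - 3684 = -11992)
r(f) = f/3
J = -162731/507300 (J = 24912/(65² + 135*65 + 135*87 + 65*87) + 11569/(-10146) = 24912/(4225 + 8775 + 11745 + 5655) + 11569*(-1/10146) = 24912/30400 - 11569/10146 = 24912*(1/30400) - 11569/10146 = 1557/1900 - 11569/10146 = -162731/507300 ≈ -0.32078)
(r(-216) + 25531)*(J + a) = ((⅓)*(-216) + 25531)*(-162731/507300 - 11992) = (-72 + 25531)*(-6083704331/507300) = 25459*(-6083704331/507300) = -154885028562929/507300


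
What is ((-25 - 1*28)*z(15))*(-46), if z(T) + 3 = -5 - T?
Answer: -56074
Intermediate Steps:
z(T) = -8 - T (z(T) = -3 + (-5 - T) = -8 - T)
((-25 - 1*28)*z(15))*(-46) = ((-25 - 1*28)*(-8 - 1*15))*(-46) = ((-25 - 28)*(-8 - 15))*(-46) = -53*(-23)*(-46) = 1219*(-46) = -56074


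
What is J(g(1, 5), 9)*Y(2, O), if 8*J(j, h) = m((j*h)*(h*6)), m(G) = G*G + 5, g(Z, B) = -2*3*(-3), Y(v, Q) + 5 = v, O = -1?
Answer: -229582527/8 ≈ -2.8698e+7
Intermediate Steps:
Y(v, Q) = -5 + v
g(Z, B) = 18 (g(Z, B) = -6*(-3) = 18)
m(G) = 5 + G**2 (m(G) = G**2 + 5 = 5 + G**2)
J(j, h) = 5/8 + 9*h**4*j**2/2 (J(j, h) = (5 + ((j*h)*(h*6))**2)/8 = (5 + ((h*j)*(6*h))**2)/8 = (5 + (6*j*h**2)**2)/8 = (5 + 36*h**4*j**2)/8 = 5/8 + 9*h**4*j**2/2)
J(g(1, 5), 9)*Y(2, O) = (5/8 + (9/2)*9**4*18**2)*(-5 + 2) = (5/8 + (9/2)*6561*324)*(-3) = (5/8 + 9565938)*(-3) = (76527509/8)*(-3) = -229582527/8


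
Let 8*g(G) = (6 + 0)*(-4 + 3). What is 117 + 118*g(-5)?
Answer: 57/2 ≈ 28.500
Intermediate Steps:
g(G) = -3/4 (g(G) = ((6 + 0)*(-4 + 3))/8 = (6*(-1))/8 = (1/8)*(-6) = -3/4)
117 + 118*g(-5) = 117 + 118*(-3/4) = 117 - 177/2 = 57/2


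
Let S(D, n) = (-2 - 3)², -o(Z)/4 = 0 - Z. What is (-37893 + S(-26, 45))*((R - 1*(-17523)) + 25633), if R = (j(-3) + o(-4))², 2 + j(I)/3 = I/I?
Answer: -1647901756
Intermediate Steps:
o(Z) = 4*Z (o(Z) = -4*(0 - Z) = -(-4)*Z = 4*Z)
j(I) = -3 (j(I) = -6 + 3*(I/I) = -6 + 3*1 = -6 + 3 = -3)
S(D, n) = 25 (S(D, n) = (-5)² = 25)
R = 361 (R = (-3 + 4*(-4))² = (-3 - 16)² = (-19)² = 361)
(-37893 + S(-26, 45))*((R - 1*(-17523)) + 25633) = (-37893 + 25)*((361 - 1*(-17523)) + 25633) = -37868*((361 + 17523) + 25633) = -37868*(17884 + 25633) = -37868*43517 = -1647901756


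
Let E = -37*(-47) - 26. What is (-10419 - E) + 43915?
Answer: 31783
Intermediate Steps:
E = 1713 (E = 1739 - 26 = 1713)
(-10419 - E) + 43915 = (-10419 - 1*1713) + 43915 = (-10419 - 1713) + 43915 = -12132 + 43915 = 31783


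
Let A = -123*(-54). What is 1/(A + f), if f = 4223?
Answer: 1/10865 ≈ 9.2039e-5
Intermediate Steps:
A = 6642
1/(A + f) = 1/(6642 + 4223) = 1/10865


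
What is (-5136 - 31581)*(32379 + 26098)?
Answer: -2147100009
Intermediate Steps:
(-5136 - 31581)*(32379 + 26098) = -36717*58477 = -2147100009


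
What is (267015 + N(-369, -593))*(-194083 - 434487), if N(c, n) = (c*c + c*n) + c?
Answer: -390734197680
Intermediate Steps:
N(c, n) = c + c² + c*n (N(c, n) = (c² + c*n) + c = c + c² + c*n)
(267015 + N(-369, -593))*(-194083 - 434487) = (267015 - 369*(1 - 369 - 593))*(-194083 - 434487) = (267015 - 369*(-961))*(-628570) = (267015 + 354609)*(-628570) = 621624*(-628570) = -390734197680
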